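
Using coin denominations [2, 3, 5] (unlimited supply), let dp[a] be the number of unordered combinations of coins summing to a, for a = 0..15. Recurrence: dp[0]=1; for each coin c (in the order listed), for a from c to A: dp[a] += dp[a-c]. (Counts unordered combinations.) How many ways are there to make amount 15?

7

after  coin     0     1     2     3     4     5     6     7     8     9    10    11    12    13    14    15
          2     1     0     1     0     1     0     1     0     1     0     1     0     1     0     1     0
          3     1     0     1     1     1     1     2     1     2     2     2     2     3     2     3     3
          5     1     0     1     1     1     2     2     2     3     3     4     4     5     5     6     7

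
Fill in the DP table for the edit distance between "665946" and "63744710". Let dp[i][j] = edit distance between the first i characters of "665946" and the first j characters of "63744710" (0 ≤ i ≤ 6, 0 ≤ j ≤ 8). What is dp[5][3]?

4

   ''  6  3  7  4  4  7  1  0
''  0  1  2  3  4  5  6  7  8
 6  1  0  1  2  3  4  5  6  7
 6  2  1  1  2  3  4  5  6  7
 5  3  2  2  2  3  4  5  6  7
 9  4  3  3  3  3  4  5  6  7
 4  5  4  4  4  3  3  4  5  6
 6  6  5  5  5  4  4  4  5  6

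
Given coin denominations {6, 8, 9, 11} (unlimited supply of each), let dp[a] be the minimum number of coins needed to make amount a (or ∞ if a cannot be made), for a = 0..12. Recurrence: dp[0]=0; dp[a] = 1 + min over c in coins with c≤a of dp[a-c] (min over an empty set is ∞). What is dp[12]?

 a  0  1  2  3  4  5  6  7  8  9 10 11 12
dp  0  -  -  -  -  -  1  -  1  1  -  1  2
(- denotes ∞ / unreachable)

2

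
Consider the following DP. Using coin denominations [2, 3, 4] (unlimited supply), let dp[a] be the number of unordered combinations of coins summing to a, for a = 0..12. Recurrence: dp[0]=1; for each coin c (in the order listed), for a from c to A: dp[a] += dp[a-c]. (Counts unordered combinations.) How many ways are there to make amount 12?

7

after  coin     0     1     2     3     4     5     6     7     8     9    10    11    12
          2     1     0     1     0     1     0     1     0     1     0     1     0     1
          3     1     0     1     1     1     1     2     1     2     2     2     2     3
          4     1     0     1     1     2     1     3     2     4     3     5     4     7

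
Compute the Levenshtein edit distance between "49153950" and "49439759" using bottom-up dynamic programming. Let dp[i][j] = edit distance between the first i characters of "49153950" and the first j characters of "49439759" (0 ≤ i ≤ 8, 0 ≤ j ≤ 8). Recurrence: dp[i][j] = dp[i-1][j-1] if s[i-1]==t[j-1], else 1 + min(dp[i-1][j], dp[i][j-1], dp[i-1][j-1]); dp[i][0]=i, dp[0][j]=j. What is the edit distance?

   ''  4  9  4  3  9  7  5  9
''  0  1  2  3  4  5  6  7  8
 4  1  0  1  2  3  4  5  6  7
 9  2  1  0  1  2  3  4  5  6
 1  3  2  1  1  2  3  4  5  6
 5  4  3  2  2  2  3  4  4  5
 3  5  4  3  3  2  3  4  5  5
 9  6  5  4  4  3  2  3  4  5
 5  7  6  5  5  4  3  3  3  4
 0  8  7  6  6  5  4  4  4  4

4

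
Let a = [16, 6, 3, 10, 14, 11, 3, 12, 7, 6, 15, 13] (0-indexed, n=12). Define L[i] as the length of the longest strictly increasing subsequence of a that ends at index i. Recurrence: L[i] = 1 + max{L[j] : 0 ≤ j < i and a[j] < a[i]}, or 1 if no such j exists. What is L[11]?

   i    0    1    2    3    4    5    6    7    8    9   10   11
a[i]   16    6    3   10   14   11    3   12    7    6   15   13
L[i]    1    1    1    2    3    3    1    4    2    2    5    5

5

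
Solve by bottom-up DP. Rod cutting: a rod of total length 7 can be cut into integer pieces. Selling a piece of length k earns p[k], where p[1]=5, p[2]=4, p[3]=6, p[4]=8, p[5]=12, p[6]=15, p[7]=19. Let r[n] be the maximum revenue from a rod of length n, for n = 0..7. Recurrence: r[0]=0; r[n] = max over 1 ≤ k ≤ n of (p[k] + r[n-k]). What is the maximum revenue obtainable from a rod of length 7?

35

   n    0    1    2    3    4    5    6    7
r[n]    0    5   10   15   20   25   30   35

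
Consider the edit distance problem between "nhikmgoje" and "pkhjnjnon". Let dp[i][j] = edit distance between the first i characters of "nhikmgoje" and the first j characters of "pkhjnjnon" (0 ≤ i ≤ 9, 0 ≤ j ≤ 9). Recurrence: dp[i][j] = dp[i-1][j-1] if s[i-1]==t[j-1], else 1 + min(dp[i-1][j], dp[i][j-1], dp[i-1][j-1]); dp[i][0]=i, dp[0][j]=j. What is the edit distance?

   ''  p  k  h  j  n  j  n  o  n
''  0  1  2  3  4  5  6  7  8  9
 n  1  1  2  3  4  4  5  6  7  8
 h  2  2  2  2  3  4  5  6  7  8
 i  3  3  3  3  3  4  5  6  7  8
 k  4  4  3  4  4  4  5  6  7  8
 m  5  5  4  4  5  5  5  6  7  8
 g  6  6  5  5  5  6  6  6  7  8
 o  7  7  6  6  6  6  7  7  6  7
 j  8  8  7  7  6  7  6  7  7  7
 e  9  9  8  8  7  7  7  7  8  8

8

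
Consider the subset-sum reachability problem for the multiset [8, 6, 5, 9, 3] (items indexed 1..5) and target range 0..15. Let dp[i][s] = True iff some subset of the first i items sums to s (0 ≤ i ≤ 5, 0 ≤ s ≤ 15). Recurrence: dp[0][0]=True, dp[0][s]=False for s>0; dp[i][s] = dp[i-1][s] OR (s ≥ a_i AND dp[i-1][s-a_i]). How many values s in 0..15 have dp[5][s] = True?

11

i\s   0   1   2   3   4   5   6   7   8   9  10  11  12  13  14  15
  0   T   F   F   F   F   F   F   F   F   F   F   F   F   F   F   F
  1   T   F   F   F   F   F   F   F   T   F   F   F   F   F   F   F
  2   T   F   F   F   F   F   T   F   T   F   F   F   F   F   T   F
  3   T   F   F   F   F   T   T   F   T   F   F   T   F   T   T   F
  4   T   F   F   F   F   T   T   F   T   T   F   T   F   T   T   T
  5   T   F   F   T   F   T   T   F   T   T   F   T   T   T   T   T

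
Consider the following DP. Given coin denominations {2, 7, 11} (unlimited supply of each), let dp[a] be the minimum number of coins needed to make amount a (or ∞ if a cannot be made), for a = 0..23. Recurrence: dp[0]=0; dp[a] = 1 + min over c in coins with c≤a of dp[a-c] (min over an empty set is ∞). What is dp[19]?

5

 a  0  1  2  3  4  5  6  7  8  9 10 11 12 13 14 15 16 17 18 19 20 21 22 23
dp  0  -  1  -  2  -  3  1  4  2  5  1  6  2  2  3  3  4  2  5  3  3  2  4
(- denotes ∞ / unreachable)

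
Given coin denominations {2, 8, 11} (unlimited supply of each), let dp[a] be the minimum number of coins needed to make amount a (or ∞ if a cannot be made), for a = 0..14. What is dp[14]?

4

 a  0  1  2  3  4  5  6  7  8  9 10 11 12 13 14
dp  0  -  1  -  2  -  3  -  1  -  2  1  3  2  4
(- denotes ∞ / unreachable)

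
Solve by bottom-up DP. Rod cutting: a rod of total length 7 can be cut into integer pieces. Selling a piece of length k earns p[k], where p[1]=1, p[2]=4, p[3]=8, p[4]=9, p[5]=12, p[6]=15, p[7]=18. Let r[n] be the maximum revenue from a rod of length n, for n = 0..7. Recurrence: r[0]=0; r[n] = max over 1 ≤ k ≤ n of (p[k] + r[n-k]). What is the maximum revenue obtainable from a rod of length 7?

18

   n    0    1    2    3    4    5    6    7
r[n]    0    1    4    8    9   12   16   18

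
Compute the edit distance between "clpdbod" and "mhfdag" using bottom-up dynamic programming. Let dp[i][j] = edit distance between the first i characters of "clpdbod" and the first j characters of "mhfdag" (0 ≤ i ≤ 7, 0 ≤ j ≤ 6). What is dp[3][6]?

   ''  m  h  f  d  a  g
''  0  1  2  3  4  5  6
 c  1  1  2  3  4  5  6
 l  2  2  2  3  4  5  6
 p  3  3  3  3  4  5  6
 d  4  4  4  4  3  4  5
 b  5  5  5  5  4  4  5
 o  6  6  6  6  5  5  5
 d  7  7  7  7  6  6  6

6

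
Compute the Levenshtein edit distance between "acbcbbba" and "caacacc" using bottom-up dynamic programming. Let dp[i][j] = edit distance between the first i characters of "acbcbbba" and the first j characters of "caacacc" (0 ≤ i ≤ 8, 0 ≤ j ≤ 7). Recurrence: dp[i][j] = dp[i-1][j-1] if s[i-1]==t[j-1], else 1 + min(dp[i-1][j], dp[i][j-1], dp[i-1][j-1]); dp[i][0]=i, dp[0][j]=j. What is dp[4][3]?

   ''  c  a  a  c  a  c  c
''  0  1  2  3  4  5  6  7
 a  1  1  1  2  3  4  5  6
 c  2  1  2  2  2  3  4  5
 b  3  2  2  3  3  3  4  5
 c  4  3  3  3  3  4  3  4
 b  5  4  4  4  4  4  4  4
 b  6  5  5  5  5  5  5  5
 b  7  6  6  6  6  6  6  6
 a  8  7  6  6  7  6  7  7

3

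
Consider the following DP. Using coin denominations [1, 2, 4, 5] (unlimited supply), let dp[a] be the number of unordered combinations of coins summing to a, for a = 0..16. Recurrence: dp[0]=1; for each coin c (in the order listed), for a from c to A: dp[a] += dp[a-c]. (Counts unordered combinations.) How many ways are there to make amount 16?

after  coin     0     1     2     3     4     5     6     7     8     9    10    11    12    13    14    15    16
          1     1     1     1     1     1     1     1     1     1     1     1     1     1     1     1     1     1
          2     1     1     2     2     3     3     4     4     5     5     6     6     7     7     8     8     9
          4     1     1     2     2     4     4     6     6     9     9    12    12    16    16    20    20    25
          5     1     1     2     2     4     5     7     8    11    13    17    19    24    27    33    37    44

44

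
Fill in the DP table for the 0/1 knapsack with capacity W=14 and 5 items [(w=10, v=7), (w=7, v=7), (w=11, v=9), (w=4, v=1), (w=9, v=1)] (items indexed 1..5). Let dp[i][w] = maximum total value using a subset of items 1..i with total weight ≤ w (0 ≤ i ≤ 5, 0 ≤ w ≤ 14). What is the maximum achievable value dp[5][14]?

9

i\w   0   1   2   3   4   5   6   7   8   9  10  11  12  13  14
  0   0   0   0   0   0   0   0   0   0   0   0   0   0   0   0
  1   0   0   0   0   0   0   0   0   0   0   7   7   7   7   7
  2   0   0   0   0   0   0   0   7   7   7   7   7   7   7   7
  3   0   0   0   0   0   0   0   7   7   7   7   9   9   9   9
  4   0   0   0   0   1   1   1   7   7   7   7   9   9   9   9
  5   0   0   0   0   1   1   1   7   7   7   7   9   9   9   9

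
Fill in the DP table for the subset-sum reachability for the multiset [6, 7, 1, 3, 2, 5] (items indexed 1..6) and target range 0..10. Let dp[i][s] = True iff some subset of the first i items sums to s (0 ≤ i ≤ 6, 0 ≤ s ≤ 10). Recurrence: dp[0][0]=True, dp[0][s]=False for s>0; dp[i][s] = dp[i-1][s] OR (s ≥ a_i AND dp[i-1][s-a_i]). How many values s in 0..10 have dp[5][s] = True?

i\s   0   1   2   3   4   5   6   7   8   9  10
  0   T   F   F   F   F   F   F   F   F   F   F
  1   T   F   F   F   F   F   T   F   F   F   F
  2   T   F   F   F   F   F   T   T   F   F   F
  3   T   T   F   F   F   F   T   T   T   F   F
  4   T   T   F   T   T   F   T   T   T   T   T
  5   T   T   T   T   T   T   T   T   T   T   T
  6   T   T   T   T   T   T   T   T   T   T   T

11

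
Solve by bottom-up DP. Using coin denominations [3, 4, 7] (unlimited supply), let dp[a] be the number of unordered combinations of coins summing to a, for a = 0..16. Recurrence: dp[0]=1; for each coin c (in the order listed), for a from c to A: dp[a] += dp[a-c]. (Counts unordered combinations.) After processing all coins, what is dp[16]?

3

after  coin     0     1     2     3     4     5     6     7     8     9    10    11    12    13    14    15    16
          3     1     0     0     1     0     0     1     0     0     1     0     0     1     0     0     1     0
          4     1     0     0     1     1     0     1     1     1     1     1     1     2     1     1     2     2
          7     1     0     0     1     1     0     1     2     1     1     2     2     2     2     3     3     3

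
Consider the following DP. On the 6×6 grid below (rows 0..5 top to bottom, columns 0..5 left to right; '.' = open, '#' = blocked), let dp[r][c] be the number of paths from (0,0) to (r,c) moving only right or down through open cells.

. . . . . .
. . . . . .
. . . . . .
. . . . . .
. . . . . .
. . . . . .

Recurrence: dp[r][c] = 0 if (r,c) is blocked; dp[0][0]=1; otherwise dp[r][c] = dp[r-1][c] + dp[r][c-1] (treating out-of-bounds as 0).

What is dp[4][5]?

126

r\c   0   1   2   3   4   5
  0   1   1   1   1   1   1
  1   1   2   3   4   5   6
  2   1   3   6  10  15  21
  3   1   4  10  20  35  56
  4   1   5  15  35  70 126
  5   1   6  21  56 126 252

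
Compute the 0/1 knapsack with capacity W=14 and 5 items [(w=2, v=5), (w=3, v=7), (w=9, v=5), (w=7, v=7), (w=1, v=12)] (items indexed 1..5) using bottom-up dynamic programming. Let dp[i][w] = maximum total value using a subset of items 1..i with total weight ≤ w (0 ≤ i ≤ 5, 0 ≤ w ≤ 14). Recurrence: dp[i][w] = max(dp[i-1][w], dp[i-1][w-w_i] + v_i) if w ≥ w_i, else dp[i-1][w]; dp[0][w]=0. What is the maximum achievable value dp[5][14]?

31

i\w   0   1   2   3   4   5   6   7   8   9  10  11  12  13  14
  0   0   0   0   0   0   0   0   0   0   0   0   0   0   0   0
  1   0   0   5   5   5   5   5   5   5   5   5   5   5   5   5
  2   0   0   5   7   7  12  12  12  12  12  12  12  12  12  12
  3   0   0   5   7   7  12  12  12  12  12  12  12  12  12  17
  4   0   0   5   7   7  12  12  12  12  12  14  14  19  19  19
  5   0  12  12  17  19  19  24  24  24  24  24  26  26  31  31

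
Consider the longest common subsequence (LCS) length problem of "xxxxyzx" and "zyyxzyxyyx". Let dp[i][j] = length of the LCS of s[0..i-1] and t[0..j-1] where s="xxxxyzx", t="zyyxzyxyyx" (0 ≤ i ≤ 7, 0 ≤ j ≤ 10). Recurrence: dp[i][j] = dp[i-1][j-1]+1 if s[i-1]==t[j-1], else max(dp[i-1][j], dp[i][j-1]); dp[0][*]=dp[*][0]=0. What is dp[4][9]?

   ''  z  y  y  x  z  y  x  y  y  x
''  0  0  0  0  0  0  0  0  0  0  0
 x  0  0  0  0  1  1  1  1  1  1  1
 x  0  0  0  0  1  1  1  2  2  2  2
 x  0  0  0  0  1  1  1  2  2  2  3
 x  0  0  0  0  1  1  1  2  2  2  3
 y  0  0  1  1  1  1  2  2  3  3  3
 z  0  1  1  1  1  2  2  2  3  3  3
 x  0  1  1  1  2  2  2  3  3  3  4

2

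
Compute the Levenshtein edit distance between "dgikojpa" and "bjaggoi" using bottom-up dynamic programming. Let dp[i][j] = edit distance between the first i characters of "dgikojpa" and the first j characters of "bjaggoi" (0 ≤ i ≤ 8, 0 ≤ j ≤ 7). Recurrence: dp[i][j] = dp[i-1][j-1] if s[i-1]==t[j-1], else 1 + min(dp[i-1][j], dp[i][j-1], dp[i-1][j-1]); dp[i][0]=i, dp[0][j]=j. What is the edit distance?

8

   ''  b  j  a  g  g  o  i
''  0  1  2  3  4  5  6  7
 d  1  1  2  3  4  5  6  7
 g  2  2  2  3  3  4  5  6
 i  3  3  3  3  4  4  5  5
 k  4  4  4  4  4  5  5  6
 o  5  5  5  5  5  5  5  6
 j  6  6  5  6  6  6  6  6
 p  7  7  6  6  7  7  7  7
 a  8  8  7  6  7  8  8  8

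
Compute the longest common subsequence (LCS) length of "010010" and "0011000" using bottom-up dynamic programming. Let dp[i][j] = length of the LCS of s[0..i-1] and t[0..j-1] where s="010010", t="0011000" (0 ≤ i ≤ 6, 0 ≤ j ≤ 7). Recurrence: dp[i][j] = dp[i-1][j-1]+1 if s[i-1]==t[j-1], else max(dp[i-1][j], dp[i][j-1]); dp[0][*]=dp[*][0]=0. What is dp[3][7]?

   ''  0  0  1  1  0  0  0
''  0  0  0  0  0  0  0  0
 0  0  1  1  1  1  1  1  1
 1  0  1  1  2  2  2  2  2
 0  0  1  2  2  2  3  3  3
 0  0  1  2  2  2  3  4  4
 1  0  1  2  3  3  3  4  4
 0  0  1  2  3  3  4  4  5

3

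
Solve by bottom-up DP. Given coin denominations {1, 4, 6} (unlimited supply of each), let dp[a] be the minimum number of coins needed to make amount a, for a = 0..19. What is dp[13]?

3

 a  0  1  2  3  4  5  6  7  8  9 10 11 12 13 14 15 16 17 18 19
dp  0  1  2  3  1  2  1  2  2  3  2  3  2  3  3  4  3  4  3  4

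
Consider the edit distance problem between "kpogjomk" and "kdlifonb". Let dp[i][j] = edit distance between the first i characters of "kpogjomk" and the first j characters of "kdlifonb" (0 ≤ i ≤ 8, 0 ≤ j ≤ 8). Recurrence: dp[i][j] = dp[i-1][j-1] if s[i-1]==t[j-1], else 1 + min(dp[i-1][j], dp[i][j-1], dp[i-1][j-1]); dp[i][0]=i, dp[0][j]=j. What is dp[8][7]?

   ''  k  d  l  i  f  o  n  b
''  0  1  2  3  4  5  6  7  8
 k  1  0  1  2  3  4  5  6  7
 p  2  1  1  2  3  4  5  6  7
 o  3  2  2  2  3  4  4  5  6
 g  4  3  3  3  3  4  5  5  6
 j  5  4  4  4  4  4  5  6  6
 o  6  5  5  5  5  5  4  5  6
 m  7  6  6  6  6  6  5  5  6
 k  8  7  7  7  7  7  6  6  6

6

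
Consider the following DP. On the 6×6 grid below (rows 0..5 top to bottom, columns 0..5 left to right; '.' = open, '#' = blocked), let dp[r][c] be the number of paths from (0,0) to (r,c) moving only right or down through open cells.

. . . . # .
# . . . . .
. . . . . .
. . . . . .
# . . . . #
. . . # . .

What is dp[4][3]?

r\c   0   1   2   3   4   5
  0   1   1   1   1   0   0
  1   0   1   2   3   3   3
  2   0   1   3   6   9  12
  3   0   1   4  10  19  31
  4   0   1   5  15  34   0
  5   0   1   6   0  34  34

15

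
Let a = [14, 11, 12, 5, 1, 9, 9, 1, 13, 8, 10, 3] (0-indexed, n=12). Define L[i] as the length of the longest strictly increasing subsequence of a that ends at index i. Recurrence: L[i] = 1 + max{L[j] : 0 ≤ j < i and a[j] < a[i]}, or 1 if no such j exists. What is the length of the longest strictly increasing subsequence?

   i    0    1    2    3    4    5    6    7    8    9   10   11
a[i]   14   11   12    5    1    9    9    1   13    8   10    3
L[i]    1    1    2    1    1    2    2    1    3    2    3    2

3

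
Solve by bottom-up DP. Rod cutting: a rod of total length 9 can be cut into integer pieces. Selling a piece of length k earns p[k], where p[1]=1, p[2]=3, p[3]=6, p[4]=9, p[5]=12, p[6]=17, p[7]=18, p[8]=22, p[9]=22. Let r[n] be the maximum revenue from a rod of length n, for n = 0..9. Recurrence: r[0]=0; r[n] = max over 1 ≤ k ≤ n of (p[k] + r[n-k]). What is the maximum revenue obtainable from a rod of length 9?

   n    0    1    2    3    4    5    6    7    8    9
r[n]    0    1    3    6    9   12   17   18   22   23

23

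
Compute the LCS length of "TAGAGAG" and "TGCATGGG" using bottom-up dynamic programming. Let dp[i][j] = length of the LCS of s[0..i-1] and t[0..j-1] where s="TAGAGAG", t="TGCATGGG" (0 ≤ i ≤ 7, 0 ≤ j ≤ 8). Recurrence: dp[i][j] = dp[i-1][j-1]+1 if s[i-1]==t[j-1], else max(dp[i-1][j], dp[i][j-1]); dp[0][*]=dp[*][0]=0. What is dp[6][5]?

3

   ''  T  G  C  A  T  G  G  G
''  0  0  0  0  0  0  0  0  0
 T  0  1  1  1  1  1  1  1  1
 A  0  1  1  1  2  2  2  2  2
 G  0  1  2  2  2  2  3  3  3
 A  0  1  2  2  3  3  3  3  3
 G  0  1  2  2  3  3  4  4  4
 A  0  1  2  2  3  3  4  4  4
 G  0  1  2  2  3  3  4  5  5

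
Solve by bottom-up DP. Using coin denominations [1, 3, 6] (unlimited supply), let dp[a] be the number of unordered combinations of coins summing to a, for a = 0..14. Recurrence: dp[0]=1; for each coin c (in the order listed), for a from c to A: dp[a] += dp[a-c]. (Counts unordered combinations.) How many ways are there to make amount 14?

after  coin     0     1     2     3     4     5     6     7     8     9    10    11    12    13    14
          1     1     1     1     1     1     1     1     1     1     1     1     1     1     1     1
          3     1     1     1     2     2     2     3     3     3     4     4     4     5     5     5
          6     1     1     1     2     2     2     4     4     4     6     6     6     9     9     9

9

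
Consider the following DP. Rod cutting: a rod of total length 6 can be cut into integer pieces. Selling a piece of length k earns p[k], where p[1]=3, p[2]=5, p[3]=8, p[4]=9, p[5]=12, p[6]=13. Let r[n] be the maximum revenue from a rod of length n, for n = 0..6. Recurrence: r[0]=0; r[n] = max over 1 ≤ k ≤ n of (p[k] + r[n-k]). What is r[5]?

15

   n    0    1    2    3    4    5    6
r[n]    0    3    6    9   12   15   18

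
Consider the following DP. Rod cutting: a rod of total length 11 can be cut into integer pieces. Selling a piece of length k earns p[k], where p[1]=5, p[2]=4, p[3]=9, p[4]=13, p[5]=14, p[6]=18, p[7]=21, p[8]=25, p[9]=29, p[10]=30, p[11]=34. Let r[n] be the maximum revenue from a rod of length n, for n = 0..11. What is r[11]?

   n    0    1    2    3    4    5    6    7    8    9   10   11
r[n]    0    5   10   15   20   25   30   35   40   45   50   55

55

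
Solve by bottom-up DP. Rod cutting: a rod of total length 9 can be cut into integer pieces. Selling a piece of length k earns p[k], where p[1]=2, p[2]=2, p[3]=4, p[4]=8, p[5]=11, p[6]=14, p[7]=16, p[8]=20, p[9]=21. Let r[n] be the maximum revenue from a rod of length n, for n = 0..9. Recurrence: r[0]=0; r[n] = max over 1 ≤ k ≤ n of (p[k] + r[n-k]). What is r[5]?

   n    0    1    2    3    4    5    6    7    8    9
r[n]    0    2    4    6    8   11   14   16   20   22

11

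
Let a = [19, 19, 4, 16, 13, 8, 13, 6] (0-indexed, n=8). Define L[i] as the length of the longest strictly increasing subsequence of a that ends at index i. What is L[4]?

   i    0    1    2    3    4    5    6    7
a[i]   19   19    4   16   13    8   13    6
L[i]    1    1    1    2    2    2    3    2

2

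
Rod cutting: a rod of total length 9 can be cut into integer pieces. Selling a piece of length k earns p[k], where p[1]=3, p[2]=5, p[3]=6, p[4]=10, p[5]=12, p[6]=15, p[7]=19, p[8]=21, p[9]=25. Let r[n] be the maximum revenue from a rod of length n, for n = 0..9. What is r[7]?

21

   n    0    1    2    3    4    5    6    7    8    9
r[n]    0    3    6    9   12   15   18   21   24   27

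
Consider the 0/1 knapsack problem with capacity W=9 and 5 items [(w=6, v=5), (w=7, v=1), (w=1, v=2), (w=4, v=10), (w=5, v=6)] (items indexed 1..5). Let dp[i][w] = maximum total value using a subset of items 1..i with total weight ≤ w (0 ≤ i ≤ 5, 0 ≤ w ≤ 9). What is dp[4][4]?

i\w   0   1   2   3   4   5   6   7   8   9
  0   0   0   0   0   0   0   0   0   0   0
  1   0   0   0   0   0   0   5   5   5   5
  2   0   0   0   0   0   0   5   5   5   5
  3   0   2   2   2   2   2   5   7   7   7
  4   0   2   2   2  10  12  12  12  12  12
  5   0   2   2   2  10  12  12  12  12  16

10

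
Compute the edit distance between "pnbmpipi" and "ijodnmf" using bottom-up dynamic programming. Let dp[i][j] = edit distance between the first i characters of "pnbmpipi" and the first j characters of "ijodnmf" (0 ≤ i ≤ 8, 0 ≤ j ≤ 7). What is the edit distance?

   ''  i  j  o  d  n  m  f
''  0  1  2  3  4  5  6  7
 p  1  1  2  3  4  5  6  7
 n  2  2  2  3  4  4  5  6
 b  3  3  3  3  4  5  5  6
 m  4  4  4  4  4  5  5  6
 p  5  5  5  5  5  5  6  6
 i  6  5  6  6  6  6  6  7
 p  7  6  6  7  7  7  7  7
 i  8  7  7  7  8  8  8  8

8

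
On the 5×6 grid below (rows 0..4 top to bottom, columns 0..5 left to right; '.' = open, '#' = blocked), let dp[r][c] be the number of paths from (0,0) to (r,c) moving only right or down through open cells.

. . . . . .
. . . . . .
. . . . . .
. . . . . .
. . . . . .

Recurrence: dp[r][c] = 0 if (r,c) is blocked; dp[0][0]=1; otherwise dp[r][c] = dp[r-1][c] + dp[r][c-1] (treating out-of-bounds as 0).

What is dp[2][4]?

15

r\c   0   1   2   3   4   5
  0   1   1   1   1   1   1
  1   1   2   3   4   5   6
  2   1   3   6  10  15  21
  3   1   4  10  20  35  56
  4   1   5  15  35  70 126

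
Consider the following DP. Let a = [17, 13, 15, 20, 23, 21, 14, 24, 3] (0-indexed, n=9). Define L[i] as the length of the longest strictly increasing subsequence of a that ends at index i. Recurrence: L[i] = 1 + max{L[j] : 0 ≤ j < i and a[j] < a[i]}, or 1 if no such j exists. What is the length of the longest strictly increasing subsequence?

   i    0    1    2    3    4    5    6    7    8
a[i]   17   13   15   20   23   21   14   24    3
L[i]    1    1    2    3    4    4    2    5    1

5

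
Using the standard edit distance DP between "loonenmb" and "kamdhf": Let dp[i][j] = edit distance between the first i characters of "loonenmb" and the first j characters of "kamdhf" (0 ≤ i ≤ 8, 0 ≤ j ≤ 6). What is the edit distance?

8

   ''  k  a  m  d  h  f
''  0  1  2  3  4  5  6
 l  1  1  2  3  4  5  6
 o  2  2  2  3  4  5  6
 o  3  3  3  3  4  5  6
 n  4  4  4  4  4  5  6
 e  5  5  5  5  5  5  6
 n  6  6  6  6  6  6  6
 m  7  7  7  6  7  7  7
 b  8  8  8  7  7  8  8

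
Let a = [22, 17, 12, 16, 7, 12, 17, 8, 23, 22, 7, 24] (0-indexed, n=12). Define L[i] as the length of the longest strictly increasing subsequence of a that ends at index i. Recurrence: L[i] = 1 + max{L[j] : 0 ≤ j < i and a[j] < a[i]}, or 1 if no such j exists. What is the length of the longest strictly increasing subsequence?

5

   i    0    1    2    3    4    5    6    7    8    9   10   11
a[i]   22   17   12   16    7   12   17    8   23   22    7   24
L[i]    1    1    1    2    1    2    3    2    4    4    1    5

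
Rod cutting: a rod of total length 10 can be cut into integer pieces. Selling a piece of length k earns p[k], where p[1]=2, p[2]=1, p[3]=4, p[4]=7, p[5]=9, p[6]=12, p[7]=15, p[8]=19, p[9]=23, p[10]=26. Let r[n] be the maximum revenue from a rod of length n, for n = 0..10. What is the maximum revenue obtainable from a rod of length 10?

26

   n    0    1    2    3    4    5    6    7    8    9   10
r[n]    0    2    4    6    8   10   12   15   19   23   26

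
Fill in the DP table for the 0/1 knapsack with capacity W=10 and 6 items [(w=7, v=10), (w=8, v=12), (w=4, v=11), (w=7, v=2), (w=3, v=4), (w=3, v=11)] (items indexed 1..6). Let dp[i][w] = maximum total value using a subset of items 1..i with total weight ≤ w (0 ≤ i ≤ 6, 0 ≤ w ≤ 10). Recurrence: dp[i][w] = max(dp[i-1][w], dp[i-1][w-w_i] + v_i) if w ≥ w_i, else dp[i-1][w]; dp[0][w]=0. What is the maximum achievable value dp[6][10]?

26

i\w   0   1   2   3   4   5   6   7   8   9  10
  0   0   0   0   0   0   0   0   0   0   0   0
  1   0   0   0   0   0   0   0  10  10  10  10
  2   0   0   0   0   0   0   0  10  12  12  12
  3   0   0   0   0  11  11  11  11  12  12  12
  4   0   0   0   0  11  11  11  11  12  12  12
  5   0   0   0   4  11  11  11  15  15  15  15
  6   0   0   0  11  11  11  15  22  22  22  26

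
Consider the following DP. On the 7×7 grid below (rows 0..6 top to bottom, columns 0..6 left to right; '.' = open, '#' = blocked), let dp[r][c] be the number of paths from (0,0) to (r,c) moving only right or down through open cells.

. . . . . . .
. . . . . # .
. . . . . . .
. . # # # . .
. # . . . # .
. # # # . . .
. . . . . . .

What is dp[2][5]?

15

r\c   0   1   2   3   4   5   6
  0   1   1   1   1   1   1   1
  1   1   2   3   4   5   0   1
  2   1   3   6  10  15  15  16
  3   1   4   0   0   0  15  31
  4   1   0   0   0   0   0  31
  5   1   0   0   0   0   0  31
  6   1   1   1   1   1   1  32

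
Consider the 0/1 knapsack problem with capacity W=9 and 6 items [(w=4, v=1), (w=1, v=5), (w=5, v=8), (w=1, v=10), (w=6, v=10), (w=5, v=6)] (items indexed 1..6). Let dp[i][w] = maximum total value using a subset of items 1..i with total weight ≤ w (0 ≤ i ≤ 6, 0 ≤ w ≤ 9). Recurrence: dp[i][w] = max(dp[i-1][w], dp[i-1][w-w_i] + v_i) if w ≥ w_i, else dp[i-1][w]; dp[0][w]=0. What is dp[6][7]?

23

i\w   0   1   2   3   4   5   6   7   8   9
  0   0   0   0   0   0   0   0   0   0   0
  1   0   0   0   0   1   1   1   1   1   1
  2   0   5   5   5   5   6   6   6   6   6
  3   0   5   5   5   5   8  13  13  13  13
  4   0  10  15  15  15  15  18  23  23  23
  5   0  10  15  15  15  15  18  23  25  25
  6   0  10  15  15  15  15  18  23  25  25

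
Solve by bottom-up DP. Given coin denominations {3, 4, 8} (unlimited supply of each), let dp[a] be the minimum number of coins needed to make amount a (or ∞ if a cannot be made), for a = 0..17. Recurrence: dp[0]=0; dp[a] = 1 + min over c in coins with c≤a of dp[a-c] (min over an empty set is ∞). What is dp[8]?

1

 a  0  1  2  3  4  5  6  7  8  9 10 11 12 13 14 15 16 17
dp  0  -  -  1  1  -  2  2  1  3  3  2  2  4  3  3  2  4
(- denotes ∞ / unreachable)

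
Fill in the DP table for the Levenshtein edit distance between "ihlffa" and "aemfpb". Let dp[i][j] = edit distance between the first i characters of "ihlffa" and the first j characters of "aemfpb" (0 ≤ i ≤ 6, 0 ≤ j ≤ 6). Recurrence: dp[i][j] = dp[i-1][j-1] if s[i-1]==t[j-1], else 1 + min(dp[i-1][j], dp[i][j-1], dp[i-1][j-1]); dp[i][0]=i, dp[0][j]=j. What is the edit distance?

   ''  a  e  m  f  p  b
''  0  1  2  3  4  5  6
 i  1  1  2  3  4  5  6
 h  2  2  2  3  4  5  6
 l  3  3  3  3  4  5  6
 f  4  4  4  4  3  4  5
 f  5  5  5  5  4  4  5
 a  6  5  6  6  5  5  5

5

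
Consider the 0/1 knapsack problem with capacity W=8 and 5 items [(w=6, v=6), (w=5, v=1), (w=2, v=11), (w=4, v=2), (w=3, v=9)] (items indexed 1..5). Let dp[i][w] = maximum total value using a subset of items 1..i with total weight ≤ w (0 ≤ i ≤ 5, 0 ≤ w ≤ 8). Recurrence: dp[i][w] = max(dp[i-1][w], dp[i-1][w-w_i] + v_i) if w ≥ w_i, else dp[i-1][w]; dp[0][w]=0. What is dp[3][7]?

12

i\w   0   1   2   3   4   5   6   7   8
  0   0   0   0   0   0   0   0   0   0
  1   0   0   0   0   0   0   6   6   6
  2   0   0   0   0   0   1   6   6   6
  3   0   0  11  11  11  11  11  12  17
  4   0   0  11  11  11  11  13  13  17
  5   0   0  11  11  11  20  20  20  20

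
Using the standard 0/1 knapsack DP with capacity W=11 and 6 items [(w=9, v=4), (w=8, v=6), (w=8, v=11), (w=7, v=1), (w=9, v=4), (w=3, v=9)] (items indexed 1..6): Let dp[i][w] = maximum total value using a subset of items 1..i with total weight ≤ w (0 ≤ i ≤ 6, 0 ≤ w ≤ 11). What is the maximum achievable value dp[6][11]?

i\w   0   1   2   3   4   5   6   7   8   9  10  11
  0   0   0   0   0   0   0   0   0   0   0   0   0
  1   0   0   0   0   0   0   0   0   0   4   4   4
  2   0   0   0   0   0   0   0   0   6   6   6   6
  3   0   0   0   0   0   0   0   0  11  11  11  11
  4   0   0   0   0   0   0   0   1  11  11  11  11
  5   0   0   0   0   0   0   0   1  11  11  11  11
  6   0   0   0   9   9   9   9   9  11  11  11  20

20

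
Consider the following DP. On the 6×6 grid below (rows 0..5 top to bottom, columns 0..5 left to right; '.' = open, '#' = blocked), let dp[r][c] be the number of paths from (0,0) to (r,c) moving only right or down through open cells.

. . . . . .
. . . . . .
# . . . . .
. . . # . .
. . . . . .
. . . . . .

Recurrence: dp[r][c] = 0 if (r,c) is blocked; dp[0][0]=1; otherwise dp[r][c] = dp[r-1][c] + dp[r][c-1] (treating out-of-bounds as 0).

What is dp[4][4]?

r\c   0   1   2   3   4   5
  0   1   1   1   1   1   1
  1   1   2   3   4   5   6
  2   0   2   5   9  14  20
  3   0   2   7   0  14  34
  4   0   2   9   9  23  57
  5   0   2  11  20  43 100

23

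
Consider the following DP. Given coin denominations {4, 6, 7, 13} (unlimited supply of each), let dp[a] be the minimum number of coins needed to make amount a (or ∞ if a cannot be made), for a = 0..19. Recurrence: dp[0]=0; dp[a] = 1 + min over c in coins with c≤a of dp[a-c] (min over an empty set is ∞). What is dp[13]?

 a  0  1  2  3  4  5  6  7  8  9 10 11 12 13 14 15 16 17 18 19
dp  0  -  -  -  1  -  1  1  2  -  2  2  2  1  2  3  3  2  3  2
(- denotes ∞ / unreachable)

1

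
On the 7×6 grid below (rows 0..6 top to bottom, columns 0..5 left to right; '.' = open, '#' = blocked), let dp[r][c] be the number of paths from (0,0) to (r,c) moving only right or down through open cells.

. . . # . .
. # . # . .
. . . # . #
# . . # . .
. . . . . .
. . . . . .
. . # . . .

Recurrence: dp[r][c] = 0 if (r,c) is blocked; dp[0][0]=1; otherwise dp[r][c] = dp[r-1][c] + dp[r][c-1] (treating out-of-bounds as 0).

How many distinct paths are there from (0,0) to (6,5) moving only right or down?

r\c   0   1   2   3   4   5
  0   1   1   1   0   0   0
  1   1   0   1   0   0   0
  2   1   1   2   0   0   0
  3   0   1   3   0   0   0
  4   0   1   4   4   4   4
  5   0   1   5   9  13  17
  6   0   1   0   9  22  39

39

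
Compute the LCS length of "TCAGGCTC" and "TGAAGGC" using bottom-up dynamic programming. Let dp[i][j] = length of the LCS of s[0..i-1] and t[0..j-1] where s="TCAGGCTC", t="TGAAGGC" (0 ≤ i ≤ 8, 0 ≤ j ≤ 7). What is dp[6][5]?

3

   ''  T  G  A  A  G  G  C
''  0  0  0  0  0  0  0  0
 T  0  1  1  1  1  1  1  1
 C  0  1  1  1  1  1  1  2
 A  0  1  1  2  2  2  2  2
 G  0  1  2  2  2  3  3  3
 G  0  1  2  2  2  3  4  4
 C  0  1  2  2  2  3  4  5
 T  0  1  2  2  2  3  4  5
 C  0  1  2  2  2  3  4  5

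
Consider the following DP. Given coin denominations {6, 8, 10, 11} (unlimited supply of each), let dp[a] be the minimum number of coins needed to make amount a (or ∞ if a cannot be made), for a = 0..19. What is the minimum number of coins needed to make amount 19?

 a  0  1  2  3  4  5  6  7  8  9 10 11 12 13 14 15 16 17 18 19
dp  0  -  -  -  -  -  1  -  1  -  1  1  2  -  2  -  2  2  2  2
(- denotes ∞ / unreachable)

2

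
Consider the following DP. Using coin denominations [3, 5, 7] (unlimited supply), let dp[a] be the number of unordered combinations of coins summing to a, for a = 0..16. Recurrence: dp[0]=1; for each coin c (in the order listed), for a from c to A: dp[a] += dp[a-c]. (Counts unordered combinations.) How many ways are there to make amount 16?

after  coin     0     1     2     3     4     5     6     7     8     9    10    11    12    13    14    15    16
          3     1     0     0     1     0     0     1     0     0     1     0     0     1     0     0     1     0
          5     1     0     0     1     0     1     1     0     1     1     1     1     1     1     1     2     1
          7     1     0     0     1     0     1     1     1     1     1     2     1     2     2     2     3     2

2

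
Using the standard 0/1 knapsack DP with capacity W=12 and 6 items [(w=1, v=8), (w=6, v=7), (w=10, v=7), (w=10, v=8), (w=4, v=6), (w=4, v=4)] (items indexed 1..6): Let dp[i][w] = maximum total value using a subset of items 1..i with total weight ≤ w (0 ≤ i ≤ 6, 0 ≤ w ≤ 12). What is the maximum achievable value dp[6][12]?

21

i\w   0   1   2   3   4   5   6   7   8   9  10  11  12
  0   0   0   0   0   0   0   0   0   0   0   0   0   0
  1   0   8   8   8   8   8   8   8   8   8   8   8   8
  2   0   8   8   8   8   8   8  15  15  15  15  15  15
  3   0   8   8   8   8   8   8  15  15  15  15  15  15
  4   0   8   8   8   8   8   8  15  15  15  15  16  16
  5   0   8   8   8   8  14  14  15  15  15  15  21  21
  6   0   8   8   8   8  14  14  15  15  18  18  21  21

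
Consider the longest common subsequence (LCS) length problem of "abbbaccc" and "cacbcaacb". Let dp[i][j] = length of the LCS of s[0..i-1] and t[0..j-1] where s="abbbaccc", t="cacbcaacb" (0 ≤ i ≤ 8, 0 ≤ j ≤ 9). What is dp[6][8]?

   ''  c  a  c  b  c  a  a  c  b
''  0  0  0  0  0  0  0  0  0  0
 a  0  0  1  1  1  1  1  1  1  1
 b  0  0  1  1  2  2  2  2  2  2
 b  0  0  1  1  2  2  2  2  2  3
 b  0  0  1  1  2  2  2  2  2  3
 a  0  0  1  1  2  2  3  3  3  3
 c  0  1  1  2  2  3  3  3  4  4
 c  0  1  1  2  2  3  3  3  4  4
 c  0  1  1  2  2  3  3  3  4  4

4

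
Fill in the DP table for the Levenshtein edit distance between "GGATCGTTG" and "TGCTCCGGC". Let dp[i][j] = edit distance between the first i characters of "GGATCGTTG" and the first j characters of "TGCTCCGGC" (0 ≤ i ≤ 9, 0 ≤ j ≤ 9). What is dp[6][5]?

   ''  T  G  C  T  C  C  G  G  C
''  0  1  2  3  4  5  6  7  8  9
 G  1  1  1  2  3  4  5  6  7  8
 G  2  2  1  2  3  4  5  5  6  7
 A  3  3  2  2  3  4  5  6  6  7
 T  4  3  3  3  2  3  4  5  6  7
 C  5  4  4  3  3  2  3  4  5  6
 G  6  5  4  4  4  3  3  3  4  5
 T  7  6  5  5  4  4  4  4  4  5
 T  8  7  6  6  5  5  5  5  5  5
 G  9  8  7  7  6  6  6  5  5  6

3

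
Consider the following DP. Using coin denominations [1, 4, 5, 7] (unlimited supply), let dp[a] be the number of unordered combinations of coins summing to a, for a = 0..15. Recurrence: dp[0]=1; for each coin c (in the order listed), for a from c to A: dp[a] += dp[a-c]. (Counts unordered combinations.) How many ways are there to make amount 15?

after  coin     0     1     2     3     4     5     6     7     8     9    10    11    12    13    14    15
          1     1     1     1     1     1     1     1     1     1     1     1     1     1     1     1     1
          4     1     1     1     1     2     2     2     2     3     3     3     3     4     4     4     4
          5     1     1     1     1     2     3     3     3     4     5     6     6     7     8     9    10
          7     1     1     1     1     2     3     3     4     5     6     7     8    10    11    13    15

15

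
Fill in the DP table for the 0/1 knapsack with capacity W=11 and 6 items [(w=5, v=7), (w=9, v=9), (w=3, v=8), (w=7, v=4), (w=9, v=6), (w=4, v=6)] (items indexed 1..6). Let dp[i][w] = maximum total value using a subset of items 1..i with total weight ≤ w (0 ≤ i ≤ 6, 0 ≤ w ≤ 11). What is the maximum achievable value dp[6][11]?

15

i\w   0   1   2   3   4   5   6   7   8   9  10  11
  0   0   0   0   0   0   0   0   0   0   0   0   0
  1   0   0   0   0   0   7   7   7   7   7   7   7
  2   0   0   0   0   0   7   7   7   7   9   9   9
  3   0   0   0   8   8   8   8   8  15  15  15  15
  4   0   0   0   8   8   8   8   8  15  15  15  15
  5   0   0   0   8   8   8   8   8  15  15  15  15
  6   0   0   0   8   8   8   8  14  15  15  15  15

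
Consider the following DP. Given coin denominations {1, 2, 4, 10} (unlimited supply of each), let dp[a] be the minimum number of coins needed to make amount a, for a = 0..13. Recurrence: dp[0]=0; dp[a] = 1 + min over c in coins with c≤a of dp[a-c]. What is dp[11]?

 a  0  1  2  3  4  5  6  7  8  9 10 11 12 13
dp  0  1  1  2  1  2  2  3  2  3  1  2  2  3

2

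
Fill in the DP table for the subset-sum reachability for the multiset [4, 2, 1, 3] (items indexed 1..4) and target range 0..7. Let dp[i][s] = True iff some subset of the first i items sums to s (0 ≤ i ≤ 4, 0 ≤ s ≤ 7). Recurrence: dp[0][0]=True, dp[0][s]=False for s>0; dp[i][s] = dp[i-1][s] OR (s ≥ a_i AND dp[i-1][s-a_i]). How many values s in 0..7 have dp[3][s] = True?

8

i\s   0   1   2   3   4   5   6   7
  0   T   F   F   F   F   F   F   F
  1   T   F   F   F   T   F   F   F
  2   T   F   T   F   T   F   T   F
  3   T   T   T   T   T   T   T   T
  4   T   T   T   T   T   T   T   T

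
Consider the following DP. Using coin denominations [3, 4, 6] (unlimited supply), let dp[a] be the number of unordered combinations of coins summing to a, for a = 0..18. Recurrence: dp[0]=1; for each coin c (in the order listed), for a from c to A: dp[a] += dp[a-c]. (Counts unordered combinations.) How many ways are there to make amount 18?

after  coin     0     1     2     3     4     5     6     7     8     9    10    11    12    13    14    15    16    17    18
          3     1     0     0     1     0     0     1     0     0     1     0     0     1     0     0     1     0     0     1
          4     1     0     0     1     1     0     1     1     1     1     1     1     2     1     1     2     2     1     2
          6     1     0     0     1     1     0     2     1     1     2     2     1     4     2     2     4     4     2     6

6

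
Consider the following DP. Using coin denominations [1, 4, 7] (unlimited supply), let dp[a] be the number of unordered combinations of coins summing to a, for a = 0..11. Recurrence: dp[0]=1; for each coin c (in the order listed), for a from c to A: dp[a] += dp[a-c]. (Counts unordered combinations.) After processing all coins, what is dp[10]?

4

after  coin     0     1     2     3     4     5     6     7     8     9    10    11
          1     1     1     1     1     1     1     1     1     1     1     1     1
          4     1     1     1     1     2     2     2     2     3     3     3     3
          7     1     1     1     1     2     2     2     3     4     4     4     5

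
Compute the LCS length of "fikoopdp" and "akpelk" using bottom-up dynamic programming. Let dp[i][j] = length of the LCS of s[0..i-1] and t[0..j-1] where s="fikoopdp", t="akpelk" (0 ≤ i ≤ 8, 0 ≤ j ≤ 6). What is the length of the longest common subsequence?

   ''  a  k  p  e  l  k
''  0  0  0  0  0  0  0
 f  0  0  0  0  0  0  0
 i  0  0  0  0  0  0  0
 k  0  0  1  1  1  1  1
 o  0  0  1  1  1  1  1
 o  0  0  1  1  1  1  1
 p  0  0  1  2  2  2  2
 d  0  0  1  2  2  2  2
 p  0  0  1  2  2  2  2

2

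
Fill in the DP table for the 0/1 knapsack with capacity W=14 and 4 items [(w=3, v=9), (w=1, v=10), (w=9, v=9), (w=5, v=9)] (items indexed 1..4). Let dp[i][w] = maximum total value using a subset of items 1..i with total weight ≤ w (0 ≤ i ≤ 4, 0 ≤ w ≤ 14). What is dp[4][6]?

i\w   0   1   2   3   4   5   6   7   8   9  10  11  12  13  14
  0   0   0   0   0   0   0   0   0   0   0   0   0   0   0   0
  1   0   0   0   9   9   9   9   9   9   9   9   9   9   9   9
  2   0  10  10  10  19  19  19  19  19  19  19  19  19  19  19
  3   0  10  10  10  19  19  19  19  19  19  19  19  19  28  28
  4   0  10  10  10  19  19  19  19  19  28  28  28  28  28  28

19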